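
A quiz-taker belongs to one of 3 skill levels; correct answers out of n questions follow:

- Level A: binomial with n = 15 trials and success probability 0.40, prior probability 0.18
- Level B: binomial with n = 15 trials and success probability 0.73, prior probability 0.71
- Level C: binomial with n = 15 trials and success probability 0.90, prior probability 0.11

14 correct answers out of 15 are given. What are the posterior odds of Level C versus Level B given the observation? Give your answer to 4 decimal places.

1.0756

Only the two components matter; the odds are (P(Z=i) f_i(x)) / (P(Z=j) f_j(x)).
Component likelihoods at x = 14 correct answers out of 15:
  p_A = C(15,14)·0.40^14·0.60^1 = 15·2.68435e-06·0.6 = 2.41592e-05
  p_B = C(15,14)·0.73^14·0.27^1 = 15·0.0122045·0.27 = 0.0494282
  p_C = C(15,14)·0.90^14·0.10^1 = 15·0.228768·0.1 = 0.343152
0.0377467 / 0.035094 ≈ 1.0756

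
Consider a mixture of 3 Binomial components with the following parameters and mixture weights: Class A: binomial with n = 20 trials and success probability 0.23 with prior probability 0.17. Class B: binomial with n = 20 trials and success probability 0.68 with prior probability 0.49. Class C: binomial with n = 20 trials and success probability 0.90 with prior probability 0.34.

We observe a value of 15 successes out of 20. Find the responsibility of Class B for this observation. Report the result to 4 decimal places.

P(component k | x) = w_k·f_k(x) / marginal(x), where marginal(x) = Σ_j w_j·f_j(x).
Evaluate each component's likelihood at the observed value:
  p_A = 1.11896e-06
  p_B = 0.159892
  p_C = 0.0319214
Prior × likelihood for each component:
  w_A·p_A = 0.17 × 1.11896e-06 = 1.90223e-07
  w_B·p_B = 0.49 × 0.159892 = 0.0783472
  w_C·p_C = 0.34 × 0.0319214 = 0.0108533
Sum: 1.90223e-07 + 0.0783472 + 0.0108533 = 0.0892006
Responsibility of Class B: 0.0783472 / 0.0892006 ≈ 0.8783

0.8783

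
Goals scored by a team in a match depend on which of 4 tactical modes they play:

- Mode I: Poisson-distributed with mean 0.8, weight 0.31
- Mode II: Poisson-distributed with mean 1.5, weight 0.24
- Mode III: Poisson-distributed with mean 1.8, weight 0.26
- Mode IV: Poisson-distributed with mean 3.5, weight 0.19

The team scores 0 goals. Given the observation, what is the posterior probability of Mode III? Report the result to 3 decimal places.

Posterior ∝ prior × likelihood, so P(k | x) ∝ π_k f_k(x); normalise over all components.
Poisson probabilities:
  f_I = e^(−0.8)·0.8^0/0! = 0.449329
  f_II = e^(−1.5)·1.5^0/0! = 0.22313
  f_III = e^(−1.8)·1.8^0/0! = 0.165299
  f_IV = e^(−3.5)·3.5^0/0! = 0.0301974
Prior × likelihood for each component:
  π_I·f_I = 0.31 × 0.449329 = 0.139292
  π_II·f_II = 0.24 × 0.22313 = 0.0535512
  π_III·f_III = 0.26 × 0.165299 = 0.0429777
  π_IV·f_IV = 0.19 × 0.0301974 = 0.0057375
Denominator: 0.139292 + 0.0535512 + 0.0429777 + 0.0057375 = 0.241558
P(Mode III | 0 goals) ≈ 0.178

0.178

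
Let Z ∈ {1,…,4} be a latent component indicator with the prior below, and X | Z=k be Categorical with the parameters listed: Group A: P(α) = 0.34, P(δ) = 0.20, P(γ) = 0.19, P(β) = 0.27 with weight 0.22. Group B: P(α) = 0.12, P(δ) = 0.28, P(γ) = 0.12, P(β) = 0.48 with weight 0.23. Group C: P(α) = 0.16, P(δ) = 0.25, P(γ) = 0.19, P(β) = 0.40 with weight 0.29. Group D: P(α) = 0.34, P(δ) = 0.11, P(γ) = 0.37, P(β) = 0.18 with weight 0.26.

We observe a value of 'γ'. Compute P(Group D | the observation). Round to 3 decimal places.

The responsibility of component k is π_k f_k(x) divided by Σ_j π_j f_j(x).
Component likelihoods at x = 'γ':
  f_A = P(γ | comp) = 0.19
  f_B = P(γ | comp) = 0.12
  f_C = P(γ | comp) = 0.19
  f_D = P(γ | comp) = 0.37
Unnormalised posteriors:
  π_A·f_A = 0.22 × 0.19 = 0.0418
  π_B·f_B = 0.23 × 0.12 = 0.0276
  π_C·f_C = 0.29 × 0.19 = 0.0551
  π_D·f_D = 0.26 × 0.37 = 0.0962
Marginal: 0.0418 + 0.0276 + 0.0551 + 0.0962 = 0.2207
Responsibility of Group D: 0.0962 / 0.2207 ≈ 0.436

0.436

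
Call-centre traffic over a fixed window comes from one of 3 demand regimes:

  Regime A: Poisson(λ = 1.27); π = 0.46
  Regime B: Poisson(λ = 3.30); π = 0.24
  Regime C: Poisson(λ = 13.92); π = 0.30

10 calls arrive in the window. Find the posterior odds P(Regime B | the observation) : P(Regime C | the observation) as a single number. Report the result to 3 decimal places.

0.018

Posterior odds = (w_i f_i(x)) / (w_j f_j(x)); the normalising sum cancels.
Poisson probabilities:
  f_A = 8.44734e-07
  f_B = 0.0015567
  f_C = 0.0678032
0.000373608 / 0.020341 ≈ 0.018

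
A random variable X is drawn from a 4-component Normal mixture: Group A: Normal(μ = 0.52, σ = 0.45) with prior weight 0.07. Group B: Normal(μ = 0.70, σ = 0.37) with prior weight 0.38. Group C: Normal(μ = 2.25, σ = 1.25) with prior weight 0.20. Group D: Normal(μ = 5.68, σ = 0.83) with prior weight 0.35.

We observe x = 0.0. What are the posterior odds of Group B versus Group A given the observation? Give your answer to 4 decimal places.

Since P(k|x) ∝ π_k f_k(x), the posterior odds are π_i f_i(x) / (π_j f_j(x)).
Normal densities:
  f_A = (1/(0.45·√(2π)))·exp(−(0.0−0.52)²/(2·0.45²)) = 0.886538·exp(-0.66765) = 0.454715
  f_B = (1/(0.37·√(2π)))·exp(−(0.0−0.70)²/(2·0.37²)) = 1.078222·exp(-1.78963) = 0.180087
  f_C = (1/(1.25·√(2π)))·exp(−(0.0−2.25)²/(2·1.25²)) = 0.319154·exp(-1.62000) = 0.0631601
  f_D = (1/(0.83·√(2π)))·exp(−(0.0−5.68)²/(2·0.83²)) = 0.480653·exp(-23.41588) = 3.2542e-11
Posterior odds = (π_B·f_B) / (π_A·f_A) = (0.38·0.180087) / (0.07·0.454715) = 0.0684332 / 0.03183 ≈ 2.1500

2.1500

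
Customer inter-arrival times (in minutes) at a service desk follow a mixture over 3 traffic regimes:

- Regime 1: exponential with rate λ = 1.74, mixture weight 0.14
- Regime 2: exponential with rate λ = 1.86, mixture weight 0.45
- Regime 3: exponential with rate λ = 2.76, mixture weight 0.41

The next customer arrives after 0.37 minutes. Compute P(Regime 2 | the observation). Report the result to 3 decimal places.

0.440

Apply Bayes' rule: the posterior for each component is proportional to its prior times its likelihood at x.
Evaluate each component's likelihood at the observed value:
  f_1 = 1.74·e^(−1.74·0.37) = 1.74·e^(−0.6438) = 0.914009
  f_2 = 1.86·e^(−1.86·0.37) = 1.86·e^(−0.6882) = 0.934612
  f_3 = 2.76·e^(−2.76·0.37) = 2.76·e^(−1.0212) = 0.994048
Weight by the priors:
  π_1·f_1 = 0.14 × 0.914009 = 0.127961
  π_2·f_2 = 0.45 × 0.934612 = 0.420576
  π_3·f_3 = 0.41 × 0.994048 = 0.40756
Sum: 0.127961 + 0.420576 + 0.40756 = 0.956097
P(Regime 2 | the observation) ≈ 0.440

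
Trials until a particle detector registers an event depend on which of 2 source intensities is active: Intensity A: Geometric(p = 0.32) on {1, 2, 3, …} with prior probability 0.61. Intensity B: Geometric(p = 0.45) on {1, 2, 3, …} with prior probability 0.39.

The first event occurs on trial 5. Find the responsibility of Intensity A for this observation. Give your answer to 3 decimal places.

Posterior ∝ prior × likelihood, so P(k | x) ∝ π_k f_k(x); normalise over all components.
Evaluate each component's likelihood at the observed value:
  p_A = 0.32·(1−0.32)^4 = 0.32·0.213814 = 0.0684204
  p_B = 0.45·(1−0.45)^4 = 0.45·0.0915063 = 0.0411778
Weight by the priors:
  π_A·p_A = 0.61 × 0.0684204 = 0.0417364
  π_B·p_B = 0.39 × 0.0411778 = 0.0160593
Sum: 0.0417364 + 0.0160593 = 0.0577958
So the posterior for Intensity A is 0.0417364 / 0.0577958 ≈ 0.722.

0.722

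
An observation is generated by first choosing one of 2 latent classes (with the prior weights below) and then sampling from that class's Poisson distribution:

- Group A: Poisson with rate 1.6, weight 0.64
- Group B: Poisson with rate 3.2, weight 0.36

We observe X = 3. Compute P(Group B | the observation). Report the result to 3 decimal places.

0.476

By Bayes' theorem, P(k | x) = w_k f_k(x) / Σ_j w_j f_j(x).
Poisson probabilities:
  f_A = e^(−1.6)·1.6^3/3! = 0.137828
  f_B = e^(−3.2)·3.2^3/3! = 0.222616
Prior × likelihood for each component:
  w_A·f_A = 0.64 × 0.137828 = 0.0882099
  w_B·f_B = 0.36 × 0.222616 = 0.0801418
Denominator: 0.0882099 + 0.0801418 = 0.168352
Responsibility of Group B: 0.0801418 / 0.168352 ≈ 0.476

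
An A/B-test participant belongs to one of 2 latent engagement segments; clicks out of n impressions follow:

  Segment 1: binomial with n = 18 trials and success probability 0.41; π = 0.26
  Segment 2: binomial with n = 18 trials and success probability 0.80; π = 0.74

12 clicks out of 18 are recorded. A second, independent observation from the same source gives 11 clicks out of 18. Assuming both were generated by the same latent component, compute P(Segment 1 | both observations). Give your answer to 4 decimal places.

Apply Bayes' rule: the posterior for each component is proportional to its prior times its likelihood at x.
Since both observations come from the same component, the likelihood for component k is f_k(x₁)·f_k(x₂).
  L_1 = [C(18,12)·0.41^12·0.59^6 = 18564·2.25635e-05·0.0421805 = 0.0176681] × [0.0435854] = 0.000770072
  L_2 = [C(18,12)·0.80^12·0.20^6 = 18564·0.0687195·6.4e-05 = 0.0816453] × [0.0349909] = 0.00285684
Prior × likelihood for each component:
  P(Z=1)·L_1 = 0.26 × 0.000770072 = 0.000200219
  P(Z=2)·L_2 = 0.74 × 0.00285684 = 0.00211406
Normaliser: 0.000200219 + 0.00211406 = 0.00231428
P(Segment 1 | data) ≈ 0.0865

0.0865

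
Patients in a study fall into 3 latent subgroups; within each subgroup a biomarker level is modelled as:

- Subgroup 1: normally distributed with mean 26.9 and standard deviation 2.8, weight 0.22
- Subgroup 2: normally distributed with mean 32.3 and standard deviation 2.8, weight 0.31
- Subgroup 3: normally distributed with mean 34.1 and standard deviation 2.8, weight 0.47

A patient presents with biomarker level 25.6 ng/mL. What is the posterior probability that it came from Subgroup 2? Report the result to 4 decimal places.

0.0805

The responsibility of component k is π_k f_k(x) divided by Σ_j π_j f_j(x).
Normal densities:
  L_1 = (1/(2.8·√(2π)))·exp(−(25.6−26.9)²/(2·2.8²)) = 0.142479·exp(-0.10778) = 0.127921
  L_2 = (1/(2.8·√(2π)))·exp(−(25.6−32.3)²/(2·2.8²)) = 0.142479·exp(-2.86288) = 0.00813613
  L_3 = (1/(2.8·√(2π)))·exp(−(25.6−34.1)²/(2·2.8²)) = 0.142479·exp(-4.60778) = 0.00142108
Prior × likelihood for each component:
  π_1·L_1 = 0.22 × 0.127921 = 0.0281427
  π_2·L_2 = 0.31 × 0.00813613 = 0.0025222
  π_3·L_3 = 0.47 × 0.00142108 = 0.000667907
Marginal: 0.0281427 + 0.0025222 + 0.000667907 = 0.0313328
So the posterior for Subgroup 2 is 0.0025222 / 0.0313328 ≈ 0.0805.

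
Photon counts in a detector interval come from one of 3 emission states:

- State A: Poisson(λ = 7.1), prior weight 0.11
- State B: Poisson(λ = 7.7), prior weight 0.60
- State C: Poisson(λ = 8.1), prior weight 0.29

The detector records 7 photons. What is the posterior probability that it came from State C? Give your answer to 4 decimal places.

By Bayes' theorem, P(k | x) = π_k f_k(x) / Σ_j π_j f_j(x).
Evaluate each component's likelihood at the observed value:
  L_A = e^(−7.1)·7.1^7/7! = 0.148897
  L_B = e^(−7.7)·7.7^7/7! = 0.144191
  L_C = e^(−8.1)·8.1^7/7! = 0.137778
Unnormalised posteriors:
  π_A·L_A = 0.11 × 0.148897 = 0.0163787
  π_B·L_B = 0.60 × 0.144191 = 0.0865144
  π_C·L_C = 0.29 × 0.137778 = 0.0399556
Marginal: 0.0163787 + 0.0865144 + 0.0399556 = 0.142849
So the posterior for State C is 0.0399556 / 0.142849 ≈ 0.2797.

0.2797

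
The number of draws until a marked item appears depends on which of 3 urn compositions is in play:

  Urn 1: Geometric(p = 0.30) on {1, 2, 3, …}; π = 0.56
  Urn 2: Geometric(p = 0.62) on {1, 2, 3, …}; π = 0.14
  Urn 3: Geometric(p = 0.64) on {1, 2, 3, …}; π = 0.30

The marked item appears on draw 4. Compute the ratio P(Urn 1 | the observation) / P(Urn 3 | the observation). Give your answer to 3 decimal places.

Only the two components matter; the odds are (P(Z=i) f_i(x)) / (P(Z=j) f_j(x)).
Geometric probabilities:
  p_1 = 0.1029
  p_2 = 0.0340206
  p_3 = 0.0298598
0.057624 / 0.00895795 ≈ 6.433

6.433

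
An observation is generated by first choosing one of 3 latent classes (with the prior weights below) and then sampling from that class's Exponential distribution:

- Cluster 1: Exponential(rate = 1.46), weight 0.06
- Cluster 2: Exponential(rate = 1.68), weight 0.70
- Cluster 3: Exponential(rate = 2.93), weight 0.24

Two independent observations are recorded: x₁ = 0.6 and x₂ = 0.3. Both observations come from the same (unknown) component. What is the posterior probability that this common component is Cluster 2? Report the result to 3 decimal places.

0.705

P(component k | x) = π_k·f_k(x) / marginal(x), where marginal(x) = Σ_j π_j·f_j(x).
Since both observations come from the same component, the likelihood for component k is f_k(x₁)·f_k(x₂).
  p_1 = [1.46·e^(−1.46·0.6) = 1.46·e^(−0.8760) = 0.60801] × [0.942176] = 0.572852
  p_2 = [1.68·e^(−1.68·0.6) = 1.68·e^(−1.0080) = 0.613113] × [1.0149] = 0.622251
  p_3 = [2.93·e^(−2.93·0.6) = 2.93·e^(−1.7580) = 0.505101] × [1.21653] = 0.61447
Multiply by the mixture weights:
  π_1·p_1 = 0.06 × 0.572852 = 0.0343711
  π_2·p_2 = 0.70 × 0.622251 = 0.435575
  π_3·p_3 = 0.24 × 0.61447 = 0.147473
Normaliser: 0.0343711 + 0.435575 + 0.147473 = 0.617419
So the posterior for Cluster 2 is 0.435575 / 0.617419 ≈ 0.705.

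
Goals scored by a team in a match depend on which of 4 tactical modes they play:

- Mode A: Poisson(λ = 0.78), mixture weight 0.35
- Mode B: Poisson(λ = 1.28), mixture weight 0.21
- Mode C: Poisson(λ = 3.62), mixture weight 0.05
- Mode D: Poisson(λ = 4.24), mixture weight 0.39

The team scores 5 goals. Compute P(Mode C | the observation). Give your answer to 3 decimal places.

By Bayes' theorem, P(k | x) = π_k f_k(x) / Σ_j π_j f_j(x).
Component likelihoods at x = 5 goals:
  p_A = 0.00110292
  p_B = 0.00796107
  p_C = 0.138744
  p_D = 0.164528
Multiply by the mixture weights:
  π_A·p_A = 0.35 × 0.00110292 = 0.00038602
  π_B·p_B = 0.21 × 0.00796107 = 0.00167183
  π_C·p_C = 0.05 × 0.138744 = 0.00693722
  π_D·p_D = 0.39 × 0.164528 = 0.0641659
Marginal: 0.00038602 + 0.00167183 + 0.00693722 + 0.0641659 = 0.0731609
Responsibility of Mode C: 0.00693722 / 0.0731609 ≈ 0.095

0.095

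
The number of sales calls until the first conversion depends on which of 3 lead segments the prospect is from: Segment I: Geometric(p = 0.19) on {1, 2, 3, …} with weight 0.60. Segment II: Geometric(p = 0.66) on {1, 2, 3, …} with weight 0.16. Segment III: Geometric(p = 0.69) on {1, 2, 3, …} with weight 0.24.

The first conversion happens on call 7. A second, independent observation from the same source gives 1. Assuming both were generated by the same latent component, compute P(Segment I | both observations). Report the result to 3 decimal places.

Apply Bayes' rule: the posterior for each component is proportional to its prior times its likelihood at x.
Since both observations come from the same component, the likelihood for component k is f_k(x₁)·f_k(x₂).
  L_I = [0.19·(1−0.19)^6 = 0.19·0.28243 = 0.0536616] × [0.19] = 0.0101957
  L_II = [0.66·(1−0.66)^6 = 0.66·0.0015448 = 0.00101957] × [0.66] = 0.000672917
  L_III = [0.69·(1−0.69)^6 = 0.69·0.000887504 = 0.000612378] × [0.69] = 0.000422541
Weight by the priors:
  w_I·L_I = 0.60 × 0.0101957 = 0.00611742
  w_II·L_II = 0.16 × 0.000672917 = 0.000107667
  w_III·L_III = 0.24 × 0.000422541 = 0.00010141
Evidence: 0.00611742 + 0.000107667 + 0.00010141 = 0.0063265
P(Segment I | data) = 0.00611742 / 0.0063265 ≈ 0.967

0.967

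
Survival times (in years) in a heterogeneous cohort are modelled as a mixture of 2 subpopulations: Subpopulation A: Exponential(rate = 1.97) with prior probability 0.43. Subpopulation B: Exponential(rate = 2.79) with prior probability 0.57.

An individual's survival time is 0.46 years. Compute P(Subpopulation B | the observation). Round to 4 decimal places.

0.5628

The responsibility of component k is π_k f_k(x) divided by Σ_j π_j f_j(x).
Exponential densities:
  L_A = 0.795992
  L_B = 0.773091
Multiply by the mixture weights:
  π_A·L_A = 0.43 × 0.795992 = 0.342276
  π_B·L_B = 0.57 × 0.773091 = 0.440662
Evidence: 0.342276 + 0.440662 = 0.782938
P(Subpopulation B | the observation) ≈ 0.5628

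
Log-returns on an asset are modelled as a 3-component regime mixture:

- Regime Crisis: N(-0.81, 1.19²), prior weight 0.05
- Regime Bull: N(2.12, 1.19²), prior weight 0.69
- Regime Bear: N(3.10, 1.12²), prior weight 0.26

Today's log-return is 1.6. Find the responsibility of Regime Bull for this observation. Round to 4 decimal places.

0.8404

The responsibility of component k is π_k f_k(x) divided by Σ_j π_j f_j(x).
Evaluate each component's likelihood at the observed value:
  f_Crisis = 0.043126
  f_Bull = 0.304719
  f_Bear = 0.145277
Multiply by the mixture weights:
  π_Crisis·f_Crisis = 0.05 × 0.043126 = 0.0021563
  π_Bull·f_Bull = 0.69 × 0.304719 = 0.210256
  π_Bear·f_Bear = 0.26 × 0.145277 = 0.0377721
Evidence: 0.0021563 + 0.210256 + 0.0377721 = 0.250185
P(Regime Bull | data) ≈ 0.8404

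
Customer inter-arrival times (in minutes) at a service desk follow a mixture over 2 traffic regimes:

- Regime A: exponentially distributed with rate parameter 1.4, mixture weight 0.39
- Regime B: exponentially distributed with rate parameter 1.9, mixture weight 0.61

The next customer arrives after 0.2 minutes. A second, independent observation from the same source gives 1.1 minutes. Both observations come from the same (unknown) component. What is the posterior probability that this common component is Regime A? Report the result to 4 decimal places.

0.3994

By Bayes' theorem, P(k | x) = π_k f_k(x) / Σ_j π_j f_j(x).
Since both observations come from the same component, the likelihood for component k is f_k(x₁)·f_k(x₂).
  L_A = [1.4·e^(−1.4·0.2) = 1.4·e^(−0.2800) = 1.0581] × [0.300134] = 0.31757
  L_B = [1.9·e^(−1.9·0.2) = 1.9·e^(−0.3800) = 1.29934] × [0.235006] = 0.305351
Prior × likelihood for each component:
  π_A·L_A = 0.39 × 0.31757 = 0.123852
  π_B·L_B = 0.61 × 0.305351 = 0.186264
Normaliser: 0.123852 + 0.186264 = 0.310117
P(Regime A | x) = 0.123852 / 0.310117 ≈ 0.3994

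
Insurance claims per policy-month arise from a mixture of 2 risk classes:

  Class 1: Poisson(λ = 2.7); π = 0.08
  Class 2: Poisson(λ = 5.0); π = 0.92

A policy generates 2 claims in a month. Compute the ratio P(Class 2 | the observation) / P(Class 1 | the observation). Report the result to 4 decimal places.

3.9540

Only the two components matter; the odds are (w_i f_i(x)) / (w_j f_j(x)).
Evaluate each component's likelihood at the observed value:
  L_1 = 0.244964
  L_2 = 0.0842243
Odds = (0.92/0.08) × (0.0842243/0.244964) = 11.5 × 0.343823 ≈ 3.9540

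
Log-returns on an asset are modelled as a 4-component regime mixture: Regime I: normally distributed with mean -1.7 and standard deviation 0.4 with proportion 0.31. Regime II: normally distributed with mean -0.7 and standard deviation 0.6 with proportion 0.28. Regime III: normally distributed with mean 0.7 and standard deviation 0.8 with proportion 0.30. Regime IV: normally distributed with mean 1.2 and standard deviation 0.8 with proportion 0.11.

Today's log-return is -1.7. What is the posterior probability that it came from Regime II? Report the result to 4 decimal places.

0.1299

P(component k | x) = π_k·f_k(x) / marginal(x), where marginal(x) = Σ_j π_j·f_j(x).
Normal densities:
  p_I = (1/(0.4·√(2π)))·exp(−(-1.7−-1.7)²/(2·0.4²)) = 0.997356·exp(-0.00000) = 0.997356
  p_II = (1/(0.6·√(2π)))·exp(−(-1.7−-0.7)²/(2·0.6²)) = 0.664904·exp(-1.38889) = 0.165795
  p_III = (1/(0.8·√(2π)))·exp(−(-1.7−0.7)²/(2·0.8²)) = 0.498678·exp(-4.50000) = 0.00553981
  p_IV = (1/(0.8·√(2π)))·exp(−(-1.7−1.2)²/(2·0.8²)) = 0.498678·exp(-6.57031) = 0.000698827
Prior × likelihood for each component:
  π_I·p_I = 0.31 × 0.997356 = 0.30918
  π_II·p_II = 0.28 × 0.165795 = 0.0464227
  π_III·p_III = 0.30 × 0.00553981 = 0.00166194
  π_IV·p_IV = 0.11 × 0.000698827 = 7.6871e-05
Denominator: 0.30918 + 0.0464227 + 0.00166194 + 7.6871e-05 = 0.357342
P(Regime II | x) = 0.0464227 / 0.357342 ≈ 0.1299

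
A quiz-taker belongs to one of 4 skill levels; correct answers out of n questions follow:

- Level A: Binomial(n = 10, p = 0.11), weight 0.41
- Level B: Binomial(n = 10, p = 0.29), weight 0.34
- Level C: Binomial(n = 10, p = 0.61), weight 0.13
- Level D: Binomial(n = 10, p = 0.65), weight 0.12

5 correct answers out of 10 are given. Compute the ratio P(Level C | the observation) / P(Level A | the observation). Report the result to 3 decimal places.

26.867

Only the two components matter; the odds are (π_i f_i(x)) / (π_j f_j(x)).
Component likelihoods at x = 5 correct answers out of 10:
  f_A = C(10,5)·0.11^5·0.89^5 = 252·1.61051e-05·0.558406 = 0.00226628
  f_B = C(10,5)·0.29^5·0.71^5 = 252·0.00205111·0.180423 = 0.0932572
  f_C = C(10,5)·0.61^5·0.39^5 = 252·0.0844596·0.00902242 = 0.192032
  f_D = C(10,5)·0.65^5·0.35^5 = 252·0.116029·0.00525219 = 0.15357
Odds = (0.13/0.41) × (0.192032/0.00226628) = 0.317073 × 84.7342 ≈ 26.867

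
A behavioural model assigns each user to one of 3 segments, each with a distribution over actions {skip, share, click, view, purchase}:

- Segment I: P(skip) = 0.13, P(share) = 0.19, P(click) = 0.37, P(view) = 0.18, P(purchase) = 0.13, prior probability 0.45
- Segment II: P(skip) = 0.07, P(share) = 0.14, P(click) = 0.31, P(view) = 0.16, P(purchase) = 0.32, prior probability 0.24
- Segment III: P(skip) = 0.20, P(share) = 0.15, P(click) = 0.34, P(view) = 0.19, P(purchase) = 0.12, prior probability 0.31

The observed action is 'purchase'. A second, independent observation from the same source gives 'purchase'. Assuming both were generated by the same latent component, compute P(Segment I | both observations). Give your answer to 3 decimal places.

The responsibility of component k is P(Z=k) f_k(x) divided by Σ_j P(Z=j) f_j(x).
Since both observations come from the same component, the likelihood for component k is f_k(x₁)·f_k(x₂).
  L_I = [P(purchase | comp) = 0.13] × [0.13] = 0.0169
  L_II = [P(purchase | comp) = 0.32] × [0.32] = 0.1024
  L_III = [P(purchase | comp) = 0.12] × [0.12] = 0.0144
Weight by the priors:
  P(Z=I)·L_I = 0.45 × 0.0169 = 0.007605
  P(Z=II)·L_II = 0.24 × 0.1024 = 0.024576
  P(Z=III)·L_III = 0.31 × 0.0144 = 0.004464
Normaliser: 0.007605 + 0.024576 + 0.004464 = 0.036645
P(Segment I | data) ≈ 0.208

0.208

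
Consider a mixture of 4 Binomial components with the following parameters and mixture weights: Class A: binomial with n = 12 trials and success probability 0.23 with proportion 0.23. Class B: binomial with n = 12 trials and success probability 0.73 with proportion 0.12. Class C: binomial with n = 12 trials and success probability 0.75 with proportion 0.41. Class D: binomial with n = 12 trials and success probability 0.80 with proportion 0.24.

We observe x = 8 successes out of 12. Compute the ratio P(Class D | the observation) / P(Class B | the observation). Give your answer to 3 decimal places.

Since P(k|x) ∝ π_k f_k(x), the posterior odds are π_i f_i(x) / (π_j f_j(x)).
Evaluate each component's likelihood at the observed value:
  f_A = 0.00136267
  f_B = 0.21215
  f_C = 0.193578
  f_D = 0.132876
Odds = (0.24/0.12) × (0.132876/0.21215) = 2 × 0.626328 ≈ 1.253

1.253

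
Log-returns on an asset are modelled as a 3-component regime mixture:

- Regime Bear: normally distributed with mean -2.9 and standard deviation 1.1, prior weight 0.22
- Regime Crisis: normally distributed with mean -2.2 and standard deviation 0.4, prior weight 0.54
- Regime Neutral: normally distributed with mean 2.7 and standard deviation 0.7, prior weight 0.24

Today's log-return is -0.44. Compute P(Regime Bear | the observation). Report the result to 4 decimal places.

0.9940

P(component k | x) = P(Z=k)·f_k(x) / marginal(x), where marginal(x) = Σ_j P(Z=j)·f_j(x).
Component likelihoods at x = -0.44:
  p_Bear = (1/(1.1·√(2π)))·exp(−(-0.44−-2.9)²/(2·1.1²)) = 0.362675·exp(-2.50066) = 0.0297505
  p_Crisis = (1/(0.4·√(2π)))·exp(−(-0.44−-2.2)²/(2·0.4²)) = 0.997356·exp(-9.68000) = 6.23562e-05
  p_Neutral = (1/(0.7·√(2π)))·exp(−(-0.44−2.7)²/(2·0.7²)) = 0.569918·exp(-10.06082) = 2.43475e-05
Prior × likelihood for each component:
  P(Z=Bear)·p_Bear = 0.22 × 0.0297505 = 0.00654511
  P(Z=Crisis)·p_Crisis = 0.54 × 6.23562e-05 = 3.36723e-05
  P(Z=Neutral)·p_Neutral = 0.24 × 2.43475e-05 = 5.84341e-06
Evidence: 0.00654511 + 3.36723e-05 + 5.84341e-06 = 0.00658462
P(Regime Bear | data) ≈ 0.9940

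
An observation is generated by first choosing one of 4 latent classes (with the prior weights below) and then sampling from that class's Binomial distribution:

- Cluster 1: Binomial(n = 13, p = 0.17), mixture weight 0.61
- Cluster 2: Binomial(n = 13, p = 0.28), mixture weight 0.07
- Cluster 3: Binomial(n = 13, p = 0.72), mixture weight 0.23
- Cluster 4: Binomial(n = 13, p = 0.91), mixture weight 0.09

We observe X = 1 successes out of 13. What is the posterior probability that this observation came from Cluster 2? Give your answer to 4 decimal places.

The responsibility of component k is π_k f_k(x) divided by Σ_j π_j f_j(x).
Component likelihoods at x = 1 successes out of 13:
  L_1 = C(13,1)·0.17^1·0.83^12 = 13·0.17·0.10689 = 0.236227
  L_2 = C(13,1)·0.28^1·0.72^12 = 13·0.28·0.0194084 = 0.0706466
  L_3 = C(13,1)·0.72^1·0.28^12 = 13·0.72·2.32218e-07 = 2.17356e-06
  L_4 = C(13,1)·0.91^1·0.09^12 = 13·0.91·2.8243e-13 = 3.34114e-12
Prior × likelihood for each component:
  π_1·L_1 = 0.61 × 0.236227 = 0.144098
  π_2·L_2 = 0.07 × 0.0706466 = 0.00494526
  π_3·L_3 = 0.23 × 2.17356e-06 = 4.99919e-07
  π_4·L_4 = 0.09 × 3.34114e-12 = 3.00703e-13
Evidence: 0.144098 + 0.00494526 + 4.99919e-07 + 3.00703e-13 = 0.149044
Responsibility of Cluster 2: 0.00494526 / 0.149044 ≈ 0.0332

0.0332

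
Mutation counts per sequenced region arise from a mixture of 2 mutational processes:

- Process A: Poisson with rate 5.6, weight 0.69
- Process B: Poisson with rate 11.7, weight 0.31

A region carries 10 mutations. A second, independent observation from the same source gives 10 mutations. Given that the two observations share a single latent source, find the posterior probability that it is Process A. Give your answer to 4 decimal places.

Apply Bayes' rule: the posterior for each component is proportional to its prior times its likelihood at x.
Since both observations come from the same component, the likelihood for component k is f_k(x₁)·f_k(x₂).
  f_A = [e^(−5.6)·5.6^10/10! = 0.0309078] × [0.0309078] = 0.000955292
  f_B = [e^(−11.7)·11.7^10/10! = 0.109863] × [0.109863] = 0.0120698
Prior × likelihood for each component:
  P(Z=A)·f_A = 0.69 × 0.000955292 = 0.000659152
  P(Z=B)·f_B = 0.31 × 0.0120698 = 0.00374164
Denominator: 0.000659152 + 0.00374164 = 0.00440079
So the posterior for Process A is 0.000659152 / 0.00440079 ≈ 0.1498.

0.1498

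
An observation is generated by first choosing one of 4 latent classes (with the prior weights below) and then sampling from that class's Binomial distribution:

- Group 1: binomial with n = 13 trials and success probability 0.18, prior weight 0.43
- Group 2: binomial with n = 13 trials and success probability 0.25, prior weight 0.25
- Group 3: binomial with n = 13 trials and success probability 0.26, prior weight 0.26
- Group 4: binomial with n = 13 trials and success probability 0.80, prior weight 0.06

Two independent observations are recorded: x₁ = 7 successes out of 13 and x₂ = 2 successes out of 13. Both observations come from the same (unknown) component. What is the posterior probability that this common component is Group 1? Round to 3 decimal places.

0.158

By Bayes' theorem, P(k | x) = w_k f_k(x) / Σ_j w_j f_j(x).
Since both observations come from the same component, the likelihood for component k is f_k(x₁)·f_k(x₂).
  p_1 = [0.0031938] × [0.284834] = 0.000909704
  p_2 = [0.0186408] × [0.205896] = 0.00383807
  p_3 = [0.0226319] × [0.192128] = 0.00434822
  p_4 = [0.0230318] × [1.02236e-06] = 2.35468e-08
Multiply by the mixture weights:
  w_1·p_1 = 0.43 × 0.000909704 = 0.000391173
  w_2·p_2 = 0.25 × 0.00383807 = 0.000959519
  w_3·p_3 = 0.26 × 0.00434822 = 0.00113054
  w_4·p_4 = 0.06 × 2.35468e-08 = 1.41281e-09
Marginal: 0.000391173 + 0.000959519 + 0.00113054 + 1.41281e-09 = 0.00248123
P(Group 1 | x) ≈ 0.158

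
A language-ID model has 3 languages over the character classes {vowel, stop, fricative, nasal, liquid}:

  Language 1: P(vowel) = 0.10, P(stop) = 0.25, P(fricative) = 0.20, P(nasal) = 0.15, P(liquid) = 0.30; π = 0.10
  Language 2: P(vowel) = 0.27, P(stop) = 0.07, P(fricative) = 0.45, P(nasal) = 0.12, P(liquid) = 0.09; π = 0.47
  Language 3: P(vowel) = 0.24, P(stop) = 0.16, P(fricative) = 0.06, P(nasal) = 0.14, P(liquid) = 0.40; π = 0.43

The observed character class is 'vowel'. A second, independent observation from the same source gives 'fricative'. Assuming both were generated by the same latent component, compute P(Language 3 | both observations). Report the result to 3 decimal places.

0.095

Posterior ∝ prior × likelihood, so P(k | x) ∝ π_k f_k(x); normalise over all components.
Since both observations come from the same component, the likelihood for component k is f_k(x₁)·f_k(x₂).
  f_1 = [0.1] × [0.2] = 0.02
  f_2 = [0.27] × [0.45] = 0.1215
  f_3 = [0.24] × [0.06] = 0.0144
Prior × likelihood for each component:
  π_1·f_1 = 0.10 × 0.02 = 0.002
  π_2·f_2 = 0.47 × 0.1215 = 0.057105
  π_3·f_3 = 0.43 × 0.0144 = 0.006192
Evidence: 0.002 + 0.057105 + 0.006192 = 0.065297
P(Language 3 | x₁,x₂) ≈ 0.095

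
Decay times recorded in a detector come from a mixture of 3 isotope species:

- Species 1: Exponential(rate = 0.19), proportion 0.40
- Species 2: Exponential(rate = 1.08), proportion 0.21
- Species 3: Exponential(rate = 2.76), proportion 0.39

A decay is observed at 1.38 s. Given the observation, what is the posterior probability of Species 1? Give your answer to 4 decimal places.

By Bayes' theorem, P(k | x) = π_k f_k(x) / Σ_j π_j f_j(x).
Component likelihoods at x = 1.38 s:
  f_1 = 0.146178
  f_2 = 0.243305
  f_3 = 0.0612024
Prior × likelihood for each component:
  π_1·f_1 = 0.40 × 0.146178 = 0.0584711
  π_2·f_2 = 0.21 × 0.243305 = 0.0510941
  π_3·f_3 = 0.39 × 0.0612024 = 0.0238689
Sum: 0.0584711 + 0.0510941 + 0.0238689 = 0.133434
Responsibility of Species 1: 0.0584711 / 0.133434 ≈ 0.4382

0.4382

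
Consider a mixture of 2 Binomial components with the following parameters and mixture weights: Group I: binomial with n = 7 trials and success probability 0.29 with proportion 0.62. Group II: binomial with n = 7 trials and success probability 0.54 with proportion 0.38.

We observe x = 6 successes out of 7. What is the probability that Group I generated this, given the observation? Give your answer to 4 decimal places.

P(component k | x) = π_k·f_k(x) / marginal(x), where marginal(x) = Σ_j π_j·f_j(x).
Binomial probabilities:
  L_I = C(7,6)·0.29^6·0.71^1 = 7·0.000594823·0.71 = 0.00295627
  L_II = C(7,6)·0.54^6·0.46^1 = 7·0.0247949·0.46 = 0.0798396
Prior × likelihood for each component:
  π_I·L_I = 0.62 × 0.00295627 = 0.00183289
  π_II·L_II = 0.38 × 0.0798396 = 0.0303391
Marginal: 0.00183289 + 0.0303391 = 0.0321719
P(Group I | the observation) ≈ 0.0570

0.0570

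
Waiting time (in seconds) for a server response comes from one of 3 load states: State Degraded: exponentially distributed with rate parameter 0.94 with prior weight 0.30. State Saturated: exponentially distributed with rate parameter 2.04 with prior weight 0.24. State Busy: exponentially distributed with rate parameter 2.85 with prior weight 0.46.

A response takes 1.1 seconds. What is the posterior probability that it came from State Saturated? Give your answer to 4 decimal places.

P(component k | x) = π_k·f_k(x) / marginal(x), where marginal(x) = Σ_j π_j·f_j(x).
Exponential densities:
  f_Degraded = 0.94·e^(−0.94·1.1) = 0.94·e^(−1.0340) = 0.334247
  f_Saturated = 2.04·e^(−2.04·1.1) = 2.04·e^(−2.2440) = 0.216308
  f_Busy = 2.85·e^(−2.85·1.1) = 2.85·e^(−3.1350) = 0.123974
Multiply by the mixture weights:
  π_Degraded·f_Degraded = 0.30 × 0.334247 = 0.100274
  π_Saturated·f_Saturated = 0.24 × 0.216308 = 0.051914
  π_Busy·f_Busy = 0.46 × 0.123974 = 0.0570282
Denominator: 0.100274 + 0.051914 + 0.0570282 = 0.209216
So the posterior for State Saturated is 0.051914 / 0.209216 ≈ 0.2481.

0.2481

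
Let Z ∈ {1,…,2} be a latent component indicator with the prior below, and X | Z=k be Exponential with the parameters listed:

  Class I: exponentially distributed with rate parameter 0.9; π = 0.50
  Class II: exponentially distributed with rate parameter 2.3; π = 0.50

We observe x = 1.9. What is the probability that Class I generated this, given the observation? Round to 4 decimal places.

0.8484

By Bayes' theorem, P(k | x) = π_k f_k(x) / Σ_j π_j f_j(x).
Evaluate each component's likelihood at the observed value:
  f_I = 0.162779
  f_II = 0.0290979
Weight by the priors:
  π_I·f_I = 0.50 × 0.162779 = 0.0813896
  π_II·f_II = 0.50 × 0.0290979 = 0.0145489
Evidence: 0.0813896 + 0.0145489 = 0.0959385
Responsibility of Class I: 0.0813896 / 0.0959385 ≈ 0.8484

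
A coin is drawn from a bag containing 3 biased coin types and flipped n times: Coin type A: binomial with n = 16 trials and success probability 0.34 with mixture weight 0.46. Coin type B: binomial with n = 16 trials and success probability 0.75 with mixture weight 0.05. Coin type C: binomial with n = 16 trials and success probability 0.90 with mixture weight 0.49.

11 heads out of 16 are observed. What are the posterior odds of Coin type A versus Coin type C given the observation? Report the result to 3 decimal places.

0.263

Posterior odds = (w_i f_i(x)) / (w_j f_j(x)); the normalising sum cancels.
Evaluate each component's likelihood at the observed value:
  f_A = C(16,11)·0.34^11·0.66^5 = 4368·7.01888e-06·0.125233 = 0.00383946
  f_B = C(16,11)·0.75^11·0.25^5 = 4368·0.0422351·0.000976562 = 0.180159
  f_C = C(16,11)·0.90^11·0.10^5 = 4368·0.313811·1e-05 = 0.0137072
Posterior odds = (w_A·f_A) / (w_C·f_C) = (0.46·0.00383946) / (0.49·0.0137072) = 0.00176615 / 0.00671655 ≈ 0.263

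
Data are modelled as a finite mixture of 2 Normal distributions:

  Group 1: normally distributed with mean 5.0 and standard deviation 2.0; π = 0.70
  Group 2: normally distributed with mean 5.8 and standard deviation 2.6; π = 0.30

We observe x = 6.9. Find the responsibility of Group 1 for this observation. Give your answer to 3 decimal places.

0.679

By Bayes' theorem, P(k | x) = w_k f_k(x) / Σ_j w_j f_j(x).
Component likelihoods at x = 6.9:
  p_1 = 0.12703
  p_2 = 0.140304
Weight by the priors:
  w_1·p_1 = 0.70 × 0.12703 = 0.0889207
  w_2·p_2 = 0.30 × 0.140304 = 0.0420911
Sum: 0.0889207 + 0.0420911 = 0.131012
P(Group 1 | data) ≈ 0.679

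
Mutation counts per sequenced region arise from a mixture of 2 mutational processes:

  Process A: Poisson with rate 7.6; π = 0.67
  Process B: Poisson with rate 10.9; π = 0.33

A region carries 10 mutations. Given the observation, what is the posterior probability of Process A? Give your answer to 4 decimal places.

0.5992

Posterior ∝ prior × likelihood, so P(k | x) ∝ π_k f_k(x); normalise over all components.
Evaluate each component's likelihood at the observed value:
  p_A = e^(−7.6)·7.6^10/10! = 0.0886614
  p_B = e^(−10.9)·10.9^10/10! = 0.120418
Prior × likelihood for each component:
  π_A·p_A = 0.67 × 0.0886614 = 0.0594032
  π_B·p_B = 0.33 × 0.120418 = 0.039738
Normaliser: 0.0594032 + 0.039738 = 0.0991412
So the posterior for Process A is 0.0594032 / 0.0991412 ≈ 0.5992.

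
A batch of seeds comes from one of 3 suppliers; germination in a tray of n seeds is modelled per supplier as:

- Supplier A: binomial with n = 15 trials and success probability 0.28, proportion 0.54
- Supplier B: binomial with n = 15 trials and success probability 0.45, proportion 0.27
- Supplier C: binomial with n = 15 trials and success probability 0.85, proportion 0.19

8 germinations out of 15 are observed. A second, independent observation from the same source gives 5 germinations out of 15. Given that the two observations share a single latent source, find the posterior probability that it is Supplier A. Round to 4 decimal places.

0.2898

Apply Bayes' rule: the posterior for each component is proportional to its prior times its likelihood at x.
Since both observations come from the same component, the likelihood for component k is f_k(x₁)·f_k(x₂).
  p_A = [C(15,8)·0.28^8·0.72^7 = 6435·3.77802e-05·0.100306 = 0.024386] × [0.193495] = 0.00471857
  p_B = [C(15,8)·0.45^8·0.55^7 = 6435·0.00168151·0.0152244 = 0.164736] × [0.14036] = 0.0231224
  p_C = [C(15,8)·0.85^8·0.15^7 = 6435·0.272491·1.70859e-06 = 0.00299598] × [7.68356e-06] = 2.30198e-08
Weight by the priors:
  w_A·p_A = 0.54 × 0.00471857 = 0.00254803
  w_B·p_B = 0.27 × 0.0231224 = 0.00624304
  w_C·p_C = 0.19 × 2.30198e-08 = 4.37376e-09
Sum: 0.00254803 + 0.00624304 + 4.37376e-09 = 0.00879107
P(Supplier A | x) ≈ 0.2898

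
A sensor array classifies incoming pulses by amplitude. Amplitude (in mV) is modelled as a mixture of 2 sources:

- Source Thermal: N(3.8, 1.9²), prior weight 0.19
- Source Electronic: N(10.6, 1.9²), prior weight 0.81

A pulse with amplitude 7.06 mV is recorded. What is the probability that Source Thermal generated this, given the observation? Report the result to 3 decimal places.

Apply Bayes' rule: the posterior for each component is proportional to its prior times its likelihood at x.
Normal densities:
  L_Thermal = (1/(1.9·√(2π)))·exp(−(7.06−3.8)²/(2·1.9²)) = 0.209970·exp(-1.47197) = 0.0481825
  L_Electronic = (1/(1.9·√(2π)))·exp(−(7.06−10.6)²/(2·1.9²)) = 0.209970·exp(-1.73568) = 0.0370136
Weight by the priors:
  P(Z=Thermal)·L_Thermal = 0.19 × 0.0481825 = 0.00915468
  P(Z=Electronic)·L_Electronic = 0.81 × 0.0370136 = 0.029981
Denominator: 0.00915468 + 0.029981 = 0.0391357
P(Source Thermal | 7.06 mV) = 0.00915468 / 0.0391357 ≈ 0.234

0.234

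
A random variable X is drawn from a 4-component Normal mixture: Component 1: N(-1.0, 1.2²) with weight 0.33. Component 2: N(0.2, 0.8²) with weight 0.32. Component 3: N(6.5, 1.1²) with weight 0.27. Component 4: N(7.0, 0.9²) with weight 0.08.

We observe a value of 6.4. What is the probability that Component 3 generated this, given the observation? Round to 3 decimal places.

The responsibility of component k is w_k f_k(x) divided by Σ_j w_j f_j(x).
Component likelihoods at x = 6.4:
  L_1 = (1/(1.2·√(2π)))·exp(−(6.4−-1.0)²/(2·1.2²)) = 0.332452·exp(-19.01389) = 1.83697e-09
  L_2 = (1/(0.8·√(2π)))·exp(−(6.4−0.2)²/(2·0.8²)) = 0.498678·exp(-30.03125) = 4.52287e-14
  L_3 = (1/(1.1·√(2π)))·exp(−(6.4−6.5)²/(2·1.1²)) = 0.362675·exp(-0.00413) = 0.361179
  L_4 = (1/(0.9·√(2π)))·exp(−(6.4−7.0)²/(2·0.9²)) = 0.443269·exp(-0.22222) = 0.354942
Prior × likelihood for each component:
  w_1·L_1 = 0.33 × 1.83697e-09 = 6.062e-10
  w_2·L_2 = 0.32 × 4.52287e-14 = 1.44732e-14
  w_3·L_3 = 0.27 × 0.361179 = 0.0975184
  w_4·L_4 = 0.08 × 0.354942 = 0.0283954
Evidence: 6.062e-10 + 1.44732e-14 + 0.0975184 + 0.0283954 = 0.125914
So the posterior for Component 3 is 0.0975184 / 0.125914 ≈ 0.774.

0.774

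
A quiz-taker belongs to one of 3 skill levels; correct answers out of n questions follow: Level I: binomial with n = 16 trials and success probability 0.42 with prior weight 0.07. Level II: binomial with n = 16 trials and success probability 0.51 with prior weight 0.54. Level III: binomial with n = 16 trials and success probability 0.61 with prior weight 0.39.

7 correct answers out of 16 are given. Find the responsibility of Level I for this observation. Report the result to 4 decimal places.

Posterior ∝ prior × likelihood, so P(k | x) ∝ π_k f_k(x); normalise over all components.
Evaluate each component's likelihood at the observed value:
  p_I = C(16,7)·0.42^7·0.58^9 = 11440·0.00230539·0.00742766 = 0.195895
  p_II = C(16,7)·0.51^7·0.49^9 = 11440·0.00897411·0.00162841 = 0.167179
  p_III = C(16,7)·0.61^7·0.39^9 = 11440·0.0314274·0.000208728 = 0.0750441
Prior × likelihood for each component:
  π_I·p_I = 0.07 × 0.195895 = 0.0137126
  π_II·p_II = 0.54 × 0.167179 = 0.0902767
  π_III·p_III = 0.39 × 0.0750441 = 0.0292672
Sum: 0.0137126 + 0.0902767 + 0.0292672 = 0.133257
P(Level I | the observation) = 0.0137126 / 0.133257 ≈ 0.1029

0.1029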